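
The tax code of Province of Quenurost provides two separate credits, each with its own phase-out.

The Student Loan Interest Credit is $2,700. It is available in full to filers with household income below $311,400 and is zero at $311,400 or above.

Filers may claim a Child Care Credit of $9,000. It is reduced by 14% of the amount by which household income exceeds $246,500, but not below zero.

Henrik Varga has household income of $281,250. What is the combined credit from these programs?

$6,835

Student Loan Interest Credit: $281,250 is below the $311,400 cutoff, so the full $2,700 applies.
Child Care Credit: 14% of the $34,750 excess over $246,500 is $4,865; credit = $9,000 − $4,865 = $4,135.
Total: $2,700 + $4,135 = $6,835.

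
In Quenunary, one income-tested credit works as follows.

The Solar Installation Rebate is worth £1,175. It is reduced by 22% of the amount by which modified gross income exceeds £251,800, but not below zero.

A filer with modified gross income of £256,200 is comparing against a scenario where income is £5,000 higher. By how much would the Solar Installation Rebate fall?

At £256,200 — 22% of the £4,400 excess over £251,800 is £968; credit = £1,175 − £968 = £207.
At £261,200 — 22% of the £9,400 excess over £251,800 is £2,068 ≥ base, so the credit is £0.
Lost: £207 − £0 = £207.

£207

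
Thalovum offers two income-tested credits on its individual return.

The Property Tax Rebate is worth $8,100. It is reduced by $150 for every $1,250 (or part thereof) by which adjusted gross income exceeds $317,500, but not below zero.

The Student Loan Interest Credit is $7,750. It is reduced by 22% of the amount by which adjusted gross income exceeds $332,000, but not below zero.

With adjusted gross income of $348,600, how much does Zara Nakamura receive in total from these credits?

Property Tax Rebate: income exceeds $317,500 by $31,100, which is 25 full-or-partial $1,250 increments; reduction = 25 × $150 = $3,750, leaving $4,350.
Student Loan Interest Credit: 22% of the $16,600 excess over $332,000 is $3,652; credit = $7,750 − $3,652 = $4,098.
Total: $4,350 + $4,098 = $8,448.

$8,448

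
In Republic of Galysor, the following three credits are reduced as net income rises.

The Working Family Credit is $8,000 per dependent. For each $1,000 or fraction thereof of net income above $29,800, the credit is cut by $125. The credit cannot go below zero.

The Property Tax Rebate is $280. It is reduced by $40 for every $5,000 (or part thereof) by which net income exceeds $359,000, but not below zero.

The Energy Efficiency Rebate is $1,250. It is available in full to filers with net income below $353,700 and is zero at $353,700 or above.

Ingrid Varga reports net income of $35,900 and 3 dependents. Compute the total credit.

$24,655

Working Family Credit: base = 3 × $8,000 = $24,000. income exceeds $29,800 by $6,100, which is 7 full-or-partial $1,000 increments; reduction = 7 × $125 = $875, leaving $23,125.
Property Tax Rebate: $35,900 is at or below the $359,000 threshold, so the full $280 applies.
Energy Efficiency Rebate: $35,900 is below the $353,700 cutoff, so the full $1,250 applies.
Total: $23,125 + $280 + $1,250 = $24,655.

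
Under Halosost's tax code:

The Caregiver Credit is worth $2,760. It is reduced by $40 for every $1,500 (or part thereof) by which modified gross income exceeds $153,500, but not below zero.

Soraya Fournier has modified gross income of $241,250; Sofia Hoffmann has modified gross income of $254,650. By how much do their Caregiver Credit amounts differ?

Soraya ($241,250): Caregiver Credit: income exceeds $153,500 by $87,750, which is 59 full-or-partial $1,500 increments; reduction = 59 × $40 = $2,360, leaving $400.
Sofia ($254,650): Caregiver Credit: income exceeds $153,500 by $101,150, which is 68 full-or-partial $1,500 increments; reduction = 68 × $40 = $2,720, leaving $40.
Difference: |$400 − $40| = $360.

$360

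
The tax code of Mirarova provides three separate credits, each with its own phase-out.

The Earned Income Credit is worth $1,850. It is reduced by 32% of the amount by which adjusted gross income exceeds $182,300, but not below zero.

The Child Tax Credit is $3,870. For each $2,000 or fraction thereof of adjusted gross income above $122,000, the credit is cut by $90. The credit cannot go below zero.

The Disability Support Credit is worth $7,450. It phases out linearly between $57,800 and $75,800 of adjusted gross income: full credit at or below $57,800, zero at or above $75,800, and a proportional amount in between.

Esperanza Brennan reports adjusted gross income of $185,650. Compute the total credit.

Earned Income Credit: 32% of the $3,350 excess over $182,300 is $1,072; credit = $1,850 − $1,072 = $778.
Child Tax Credit: income exceeds $122,000 by $63,650, which is 32 full-or-partial $2,000 increments; reduction = 32 × $90 = $2,880, leaving $990.
Disability Support Credit: $185,650 is at or above $75,800, so the credit is $0.
Total: $778 + $990 + $0 = $1,768.

$1,768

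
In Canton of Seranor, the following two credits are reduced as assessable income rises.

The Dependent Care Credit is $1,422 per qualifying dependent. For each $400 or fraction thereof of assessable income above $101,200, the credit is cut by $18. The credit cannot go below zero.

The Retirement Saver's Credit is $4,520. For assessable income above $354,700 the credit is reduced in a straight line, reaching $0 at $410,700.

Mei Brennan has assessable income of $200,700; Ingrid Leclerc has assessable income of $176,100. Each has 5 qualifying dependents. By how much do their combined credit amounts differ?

Mei ($200,700): Dependent Care Credit: base = 5 × $1,422 = $7,110. income exceeds $101,200 by $99,500, which is 249 full-or-partial $400 increments; reduction = 249 × $18 = $4,482, leaving $2,628. Retirement Saver's Credit: $200,700 is at or below the $354,700 threshold, so the full $4,520 applies. total $2,628 + $4,520 = $7,148
Ingrid ($176,100): Dependent Care Credit: base = 5 × $1,422 = $7,110. income exceeds $101,200 by $74,900, which is 188 full-or-partial $400 increments; reduction = 188 × $18 = $3,384, leaving $3,726. Retirement Saver's Credit: $176,100 is at or below the $354,700 threshold, so the full $4,520 applies. total $3,726 + $4,520 = $8,246
Difference: |$7,148 − $8,246| = $1,098.

$1,098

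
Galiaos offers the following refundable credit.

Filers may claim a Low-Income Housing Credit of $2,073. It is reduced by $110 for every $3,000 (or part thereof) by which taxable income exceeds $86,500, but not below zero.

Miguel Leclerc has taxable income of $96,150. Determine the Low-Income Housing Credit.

$1,633

Low-Income Housing Credit: income exceeds $86,500 by $9,650, which is 4 full-or-partial $3,000 increments; reduction = 4 × $110 = $440, leaving $1,633.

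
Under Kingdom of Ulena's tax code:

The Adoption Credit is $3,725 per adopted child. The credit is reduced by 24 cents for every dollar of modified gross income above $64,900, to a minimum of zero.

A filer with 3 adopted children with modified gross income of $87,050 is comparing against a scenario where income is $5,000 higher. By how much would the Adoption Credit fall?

At $87,050 — base = 3 × $3,725 = $11,175. 24% of the $22,150 excess over $64,900 is $5,316; credit = $11,175 − $5,316 = $5,859.
At $92,050 — base = 3 × $3,725 = $11,175. 24% of the $27,150 excess over $64,900 is $6,516; credit = $11,175 − $6,516 = $4,659.
Lost: $5,859 − $4,659 = $1,200.

$1,200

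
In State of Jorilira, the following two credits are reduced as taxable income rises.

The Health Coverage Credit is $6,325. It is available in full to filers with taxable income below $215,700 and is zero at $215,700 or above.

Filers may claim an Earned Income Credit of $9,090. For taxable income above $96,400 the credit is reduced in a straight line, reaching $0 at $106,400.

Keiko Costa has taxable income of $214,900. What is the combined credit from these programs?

$6,325

Health Coverage Credit: $214,900 is below the $215,700 cutoff, so the full $6,325 applies.
Earned Income Credit: $214,900 is at or above $106,400, so the credit is $0.
Total: $6,325 + $0 = $6,325.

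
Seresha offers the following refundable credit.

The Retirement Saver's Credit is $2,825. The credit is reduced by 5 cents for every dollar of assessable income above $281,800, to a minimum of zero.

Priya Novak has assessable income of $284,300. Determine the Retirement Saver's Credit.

$2,700

Retirement Saver's Credit: 5% of the $2,500 excess over $281,800 is $125; credit = $2,825 − $125 = $2,700.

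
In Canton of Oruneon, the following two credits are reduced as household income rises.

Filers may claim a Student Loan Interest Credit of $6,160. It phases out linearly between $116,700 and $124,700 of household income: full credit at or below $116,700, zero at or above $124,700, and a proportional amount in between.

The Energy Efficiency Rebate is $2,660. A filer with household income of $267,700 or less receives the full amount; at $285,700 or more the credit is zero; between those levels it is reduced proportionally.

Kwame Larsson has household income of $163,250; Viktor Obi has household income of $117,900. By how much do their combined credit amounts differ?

Kwame ($163,250): Student Loan Interest Credit: $163,250 is at or above $124,700, so the credit is $0. Energy Efficiency Rebate: $163,250 is at or below the $267,700 threshold, so the full $2,660 applies. total $0 + $2,660 = $2,660
Viktor ($117,900): Student Loan Interest Credit: $117,900 is $1,200 into a $8,000 phase-out range, leaving 6,800/8,000 of the credit: $6,160 × 6,800/8,000 = $5,236. Energy Efficiency Rebate: $117,900 is at or below the $267,700 threshold, so the full $2,660 applies. total $5,236 + $2,660 = $7,896
Difference: |$2,660 − $7,896| = $5,236.

$5,236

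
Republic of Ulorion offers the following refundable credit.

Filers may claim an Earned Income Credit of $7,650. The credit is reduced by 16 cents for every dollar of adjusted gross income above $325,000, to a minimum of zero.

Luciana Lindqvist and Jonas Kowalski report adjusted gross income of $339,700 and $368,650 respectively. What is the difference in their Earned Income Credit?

$4,632

Luciana ($339,700): Earned Income Credit: 16% of the $14,700 excess over $325,000 is $2,352; credit = $7,650 − $2,352 = $5,298.
Jonas ($368,650): Earned Income Credit: 16% of the $43,650 excess over $325,000 is $6,984; credit = $7,650 − $6,984 = $666.
Difference: |$5,298 − $666| = $4,632.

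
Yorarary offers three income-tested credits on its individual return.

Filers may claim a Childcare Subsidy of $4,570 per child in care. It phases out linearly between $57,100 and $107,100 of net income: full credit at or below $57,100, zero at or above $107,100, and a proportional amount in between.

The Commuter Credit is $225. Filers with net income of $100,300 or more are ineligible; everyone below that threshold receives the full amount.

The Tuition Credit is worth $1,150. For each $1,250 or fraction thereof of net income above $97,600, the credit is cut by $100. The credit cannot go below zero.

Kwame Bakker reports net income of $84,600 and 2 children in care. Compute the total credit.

$5,488

Childcare Subsidy: base = 2 × $4,570 = $9,140. $84,600 is $27,500 into a $50,000 phase-out range, leaving 22,500/50,000 of the credit: $9,140 × 22,500/50,000 = $4,113.
Commuter Credit: $84,600 is below the $100,300 cutoff, so the full $225 applies.
Tuition Credit: $84,600 is at or below the $97,600 threshold, so the full $1,150 applies.
Total: $4,113 + $225 + $1,150 = $5,488.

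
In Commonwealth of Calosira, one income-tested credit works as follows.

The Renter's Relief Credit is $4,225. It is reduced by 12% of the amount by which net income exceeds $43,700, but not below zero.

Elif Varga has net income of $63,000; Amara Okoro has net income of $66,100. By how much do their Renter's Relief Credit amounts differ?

$372

Elif ($63,000): Renter's Relief Credit: 12% of the $19,300 excess over $43,700 is $2,316; credit = $4,225 − $2,316 = $1,909.
Amara ($66,100): Renter's Relief Credit: 12% of the $22,400 excess over $43,700 is $2,688; credit = $4,225 − $2,688 = $1,537.
Difference: |$1,909 − $1,537| = $372.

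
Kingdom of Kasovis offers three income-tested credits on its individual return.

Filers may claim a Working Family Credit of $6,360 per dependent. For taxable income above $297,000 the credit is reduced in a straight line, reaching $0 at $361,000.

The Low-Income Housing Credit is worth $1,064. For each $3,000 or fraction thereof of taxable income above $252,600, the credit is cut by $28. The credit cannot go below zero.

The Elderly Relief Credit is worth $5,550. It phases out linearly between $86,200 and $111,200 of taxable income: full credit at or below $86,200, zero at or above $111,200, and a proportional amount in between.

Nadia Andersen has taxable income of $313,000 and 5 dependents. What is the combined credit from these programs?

$24,326

Working Family Credit: base = 5 × $6,360 = $31,800. $313,000 is $16,000 into a $64,000 phase-out range, leaving 48,000/64,000 of the credit: $31,800 × 48,000/64,000 = $23,850.
Low-Income Housing Credit: income exceeds $252,600 by $60,400, which is 21 full-or-partial $3,000 increments; reduction = 21 × $28 = $588, leaving $476.
Elderly Relief Credit: $313,000 is at or above $111,200, so the credit is $0.
Total: $23,850 + $476 + $0 = $24,326.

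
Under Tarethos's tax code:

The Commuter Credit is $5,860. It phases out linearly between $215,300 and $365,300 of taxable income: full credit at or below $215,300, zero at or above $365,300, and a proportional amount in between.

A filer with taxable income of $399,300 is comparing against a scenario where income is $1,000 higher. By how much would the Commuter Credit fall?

At $399,300 — $399,300 is at or above $365,300, so the credit is $0.
At $400,300 — $400,300 is at or above $365,300, so the credit is $0.
Lost: $0 − $0 = $0.

$0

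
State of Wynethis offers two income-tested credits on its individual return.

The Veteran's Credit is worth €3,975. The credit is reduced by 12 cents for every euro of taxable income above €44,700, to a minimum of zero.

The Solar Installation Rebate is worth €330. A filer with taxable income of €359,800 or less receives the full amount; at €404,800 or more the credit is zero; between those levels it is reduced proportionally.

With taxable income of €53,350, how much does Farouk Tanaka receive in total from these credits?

Veteran's Credit: 12% of the €8,650 excess over €44,700 is €1,038; credit = €3,975 − €1,038 = €2,937.
Solar Installation Rebate: €53,350 is at or below the €359,800 threshold, so the full €330 applies.
Total: €2,937 + €330 = €3,267.

€3,267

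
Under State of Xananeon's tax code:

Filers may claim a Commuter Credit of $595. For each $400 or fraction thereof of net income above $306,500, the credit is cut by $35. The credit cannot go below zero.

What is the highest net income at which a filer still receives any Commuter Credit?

$312,900

After 16 increments the reduction is 16 × $35 = $560, leaving $35; one more increment wipes it out. Increment 16 ends at excess 16 × $400 = $6,400, so the highest qualifying income is $306,500 + $6,400 = $312,900.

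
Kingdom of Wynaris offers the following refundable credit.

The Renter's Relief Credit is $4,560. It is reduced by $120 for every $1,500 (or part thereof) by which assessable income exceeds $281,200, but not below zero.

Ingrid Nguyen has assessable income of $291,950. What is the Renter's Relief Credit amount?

$3,600

Renter's Relief Credit: income exceeds $281,200 by $10,750, which is 8 full-or-partial $1,500 increments; reduction = 8 × $120 = $960, leaving $3,600.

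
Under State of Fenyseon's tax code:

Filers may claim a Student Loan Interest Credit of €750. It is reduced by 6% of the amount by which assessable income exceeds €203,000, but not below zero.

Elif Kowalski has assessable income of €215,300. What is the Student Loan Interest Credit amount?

Student Loan Interest Credit: 6% of the €12,300 excess over €203,000 is €738; credit = €750 − €738 = €12.

€12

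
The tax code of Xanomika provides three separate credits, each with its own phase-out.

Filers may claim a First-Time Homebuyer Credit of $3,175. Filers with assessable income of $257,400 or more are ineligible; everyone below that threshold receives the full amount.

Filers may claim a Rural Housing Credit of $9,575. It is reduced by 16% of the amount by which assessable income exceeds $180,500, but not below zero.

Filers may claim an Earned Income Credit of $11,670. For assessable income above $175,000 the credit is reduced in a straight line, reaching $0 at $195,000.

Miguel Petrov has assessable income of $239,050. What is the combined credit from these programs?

First-Time Homebuyer Credit: $239,050 is below the $257,400 cutoff, so the full $3,175 applies.
Rural Housing Credit: 16% of the $58,550 excess over $180,500 is $9,368; credit = $9,575 − $9,368 = $207.
Earned Income Credit: $239,050 is at or above $195,000, so the credit is $0.
Total: $3,175 + $207 + $0 = $3,382.

$3,382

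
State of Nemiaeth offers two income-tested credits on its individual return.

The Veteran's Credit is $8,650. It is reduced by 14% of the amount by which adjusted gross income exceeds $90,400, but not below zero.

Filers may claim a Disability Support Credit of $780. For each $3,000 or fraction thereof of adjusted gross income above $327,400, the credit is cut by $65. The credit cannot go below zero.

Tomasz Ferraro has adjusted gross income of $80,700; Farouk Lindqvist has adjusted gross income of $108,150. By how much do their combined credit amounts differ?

$2,485

Tomasz ($80,700): Veteran's Credit: $80,700 is at or below the $90,400 threshold, so the full $8,650 applies. Disability Support Credit: $80,700 is at or below the $327,400 threshold, so the full $780 applies. total $8,650 + $780 = $9,430
Farouk ($108,150): Veteran's Credit: 14% of the $17,750 excess over $90,400 is $2,485; credit = $8,650 − $2,485 = $6,165. Disability Support Credit: $108,150 is at or below the $327,400 threshold, so the full $780 applies. total $6,165 + $780 = $6,945
Difference: |$9,430 − $6,945| = $2,485.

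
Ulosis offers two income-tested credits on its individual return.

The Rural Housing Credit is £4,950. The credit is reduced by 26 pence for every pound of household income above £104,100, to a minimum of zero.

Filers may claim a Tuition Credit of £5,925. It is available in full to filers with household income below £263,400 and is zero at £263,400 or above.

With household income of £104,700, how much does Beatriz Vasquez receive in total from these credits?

£10,719

Rural Housing Credit: 26% of the £600 excess over £104,100 is £156; credit = £4,950 − £156 = £4,794.
Tuition Credit: £104,700 is below the £263,400 cutoff, so the full £5,925 applies.
Total: £4,794 + £5,925 = £10,719.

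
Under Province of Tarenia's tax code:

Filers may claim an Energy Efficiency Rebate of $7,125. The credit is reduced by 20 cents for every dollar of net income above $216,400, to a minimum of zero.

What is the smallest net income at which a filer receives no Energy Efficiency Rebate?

The credit falls by 20% of each dollar above $216,400, so it reaches zero when the excess is $7,125 / 20% = $35,625: income = $216,400 + $35,625 = $252,025.

$252,025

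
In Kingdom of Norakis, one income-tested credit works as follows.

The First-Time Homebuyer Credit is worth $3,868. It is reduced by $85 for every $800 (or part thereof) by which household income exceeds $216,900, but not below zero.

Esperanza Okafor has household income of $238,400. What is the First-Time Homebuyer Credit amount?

First-Time Homebuyer Credit: income exceeds $216,900 by $21,500, which is 27 full-or-partial $800 increments; reduction = 27 × $85 = $2,295, leaving $1,573.

$1,573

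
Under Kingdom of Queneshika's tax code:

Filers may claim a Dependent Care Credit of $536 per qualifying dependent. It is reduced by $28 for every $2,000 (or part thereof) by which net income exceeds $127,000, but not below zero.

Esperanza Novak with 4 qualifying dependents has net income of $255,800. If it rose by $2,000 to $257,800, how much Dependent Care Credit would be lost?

At $255,800 — base = 4 × $536 = $2,144. income exceeds $127,000 by $128,800, which is 65 full-or-partial $2,000 increments; reduction = 65 × $28 = $1,820, leaving $324.
At $257,800 — base = 4 × $536 = $2,144. income exceeds $127,000 by $130,800, which is 66 full-or-partial $2,000 increments; reduction = 66 × $28 = $1,848, leaving $296.
Lost: $324 − $296 = $28.

$28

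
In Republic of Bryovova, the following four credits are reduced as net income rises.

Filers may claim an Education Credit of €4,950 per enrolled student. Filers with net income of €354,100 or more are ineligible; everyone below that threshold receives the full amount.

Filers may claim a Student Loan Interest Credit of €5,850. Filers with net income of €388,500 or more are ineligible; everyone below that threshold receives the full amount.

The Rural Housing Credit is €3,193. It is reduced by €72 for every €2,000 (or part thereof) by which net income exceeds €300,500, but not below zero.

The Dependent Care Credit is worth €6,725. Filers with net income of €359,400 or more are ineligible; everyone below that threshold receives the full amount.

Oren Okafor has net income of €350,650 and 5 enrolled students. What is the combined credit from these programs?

€38,646

Education Credit: base = 5 × €4,950 = €24,750. €350,650 is below the €354,100 cutoff, so the full €24,750 applies.
Student Loan Interest Credit: €350,650 is below the €388,500 cutoff, so the full €5,850 applies.
Rural Housing Credit: income exceeds €300,500 by €50,150, which is 26 full-or-partial €2,000 increments; reduction = 26 × €72 = €1,872, leaving €1,321.
Dependent Care Credit: €350,650 is below the €359,400 cutoff, so the full €6,725 applies.
Total: €24,750 + €5,850 + €1,321 + €6,725 = €38,646.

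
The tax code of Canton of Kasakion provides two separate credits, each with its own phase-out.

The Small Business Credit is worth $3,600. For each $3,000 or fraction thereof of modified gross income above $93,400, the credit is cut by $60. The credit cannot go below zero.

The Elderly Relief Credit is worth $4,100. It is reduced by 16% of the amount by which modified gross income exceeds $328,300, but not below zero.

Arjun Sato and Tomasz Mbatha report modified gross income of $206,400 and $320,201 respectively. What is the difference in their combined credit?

Arjun ($206,400): Small Business Credit: income exceeds $93,400 by $113,000, which is 38 full-or-partial $3,000 increments; reduction = 38 × $60 = $2,280, leaving $1,320. Elderly Relief Credit: $206,400 is at or below the $328,300 threshold, so the full $4,100 applies. total $1,320 + $4,100 = $5,420
Tomasz ($320,201): Small Business Credit: income exceeds $93,400 by $226,801 → 76 increments × $60 = $4,560 ≥ base, so the credit is $0. Elderly Relief Credit: $320,201 is at or below the $328,300 threshold, so the full $4,100 applies. total $0 + $4,100 = $4,100
Difference: |$5,420 − $4,100| = $1,320.

$1,320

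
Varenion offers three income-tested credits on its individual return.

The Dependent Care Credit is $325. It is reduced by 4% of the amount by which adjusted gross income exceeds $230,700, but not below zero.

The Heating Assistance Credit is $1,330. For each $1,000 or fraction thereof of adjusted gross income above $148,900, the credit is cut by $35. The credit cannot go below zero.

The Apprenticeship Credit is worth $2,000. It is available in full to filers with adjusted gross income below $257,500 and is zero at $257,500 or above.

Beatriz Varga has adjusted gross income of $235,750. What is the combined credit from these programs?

$2,123

Dependent Care Credit: 4% of the $5,050 excess over $230,700 is $202; credit = $325 − $202 = $123.
Heating Assistance Credit: income exceeds $148,900 by $86,850 → 87 increments × $35 = $3,045 ≥ base, so the credit is $0.
Apprenticeship Credit: $235,750 is below the $257,500 cutoff, so the full $2,000 applies.
Total: $123 + $0 + $2,000 = $2,123.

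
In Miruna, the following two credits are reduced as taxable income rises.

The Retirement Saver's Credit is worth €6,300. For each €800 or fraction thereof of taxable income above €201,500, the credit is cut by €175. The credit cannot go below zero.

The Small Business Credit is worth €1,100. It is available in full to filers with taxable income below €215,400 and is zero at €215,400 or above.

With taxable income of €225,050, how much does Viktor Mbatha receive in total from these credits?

Retirement Saver's Credit: income exceeds €201,500 by €23,550, which is 30 full-or-partial €800 increments; reduction = 30 × €175 = €5,250, leaving €1,050.
Small Business Credit: €225,050 meets or exceeds the €215,400 cutoff, so the credit is €0.
Total: €1,050 + €0 = €1,050.

€1,050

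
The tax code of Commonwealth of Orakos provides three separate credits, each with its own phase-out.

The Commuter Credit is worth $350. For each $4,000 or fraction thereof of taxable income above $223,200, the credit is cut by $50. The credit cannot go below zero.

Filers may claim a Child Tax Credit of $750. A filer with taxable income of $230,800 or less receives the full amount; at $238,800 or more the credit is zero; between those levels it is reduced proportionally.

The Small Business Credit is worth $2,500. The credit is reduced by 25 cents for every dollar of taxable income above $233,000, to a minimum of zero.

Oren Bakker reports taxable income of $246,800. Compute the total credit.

$50

Commuter Credit: income exceeds $223,200 by $23,600, which is 6 full-or-partial $4,000 increments; reduction = 6 × $50 = $300, leaving $50.
Child Tax Credit: $246,800 is at or above $238,800, so the credit is $0.
Small Business Credit: 25% of the $13,800 excess over $233,000 is $3,450 ≥ base, so the credit is $0.
Total: $50 + $0 + $0 = $50.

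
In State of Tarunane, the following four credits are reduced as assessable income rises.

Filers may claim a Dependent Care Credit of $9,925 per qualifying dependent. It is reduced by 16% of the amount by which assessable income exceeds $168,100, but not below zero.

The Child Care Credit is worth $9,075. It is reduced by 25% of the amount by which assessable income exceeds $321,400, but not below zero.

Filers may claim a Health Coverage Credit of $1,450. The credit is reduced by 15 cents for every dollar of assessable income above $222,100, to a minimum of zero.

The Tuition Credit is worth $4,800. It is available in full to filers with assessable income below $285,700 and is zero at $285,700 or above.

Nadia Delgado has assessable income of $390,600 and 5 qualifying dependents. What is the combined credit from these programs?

Dependent Care Credit: base = 5 × $9,925 = $49,625. 16% of the $222,500 excess over $168,100 is $35,600; credit = $49,625 − $35,600 = $14,025.
Child Care Credit: 25% of the $69,200 excess over $321,400 is $17,300 ≥ base, so the credit is $0.
Health Coverage Credit: 15% of the $168,500 excess over $222,100 is $25,275 ≥ base, so the credit is $0.
Tuition Credit: $390,600 meets or exceeds the $285,700 cutoff, so the credit is $0.
Total: $14,025 + $0 + $0 + $0 = $14,025.

$14,025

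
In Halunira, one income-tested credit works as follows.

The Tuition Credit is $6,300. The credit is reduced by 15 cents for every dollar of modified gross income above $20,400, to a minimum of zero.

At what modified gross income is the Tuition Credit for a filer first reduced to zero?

The credit falls by 15% of each dollar above $20,400, so it reaches zero when the excess is $6,300 / 15% = $42,000: income = $20,400 + $42,000 = $62,400.

$62,400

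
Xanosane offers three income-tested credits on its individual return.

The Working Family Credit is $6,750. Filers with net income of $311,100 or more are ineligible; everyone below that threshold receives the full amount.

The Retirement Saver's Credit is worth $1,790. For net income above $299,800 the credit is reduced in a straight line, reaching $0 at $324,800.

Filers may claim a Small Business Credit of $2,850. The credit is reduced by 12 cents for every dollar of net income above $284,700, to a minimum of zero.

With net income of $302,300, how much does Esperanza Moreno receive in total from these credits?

Working Family Credit: $302,300 is below the $311,100 cutoff, so the full $6,750 applies.
Retirement Saver's Credit: $302,300 is $2,500 into a $25,000 phase-out range, leaving 22,500/25,000 of the credit: $1,790 × 22,500/25,000 = $1,611.
Small Business Credit: 12% of the $17,600 excess over $284,700 is $2,112; credit = $2,850 − $2,112 = $738.
Total: $6,750 + $1,611 + $738 = $9,099.

$9,099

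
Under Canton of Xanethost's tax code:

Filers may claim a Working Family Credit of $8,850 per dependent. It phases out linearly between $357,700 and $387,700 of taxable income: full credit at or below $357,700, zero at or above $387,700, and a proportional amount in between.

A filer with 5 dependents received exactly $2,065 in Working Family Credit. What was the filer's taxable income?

Full credit = 5 × $8,850 = $44,250.
$2,065 is 2,065/44,250 of the full $44,250, so 42,185/44,250 of the $30,000 range has been used: income = $357,700 + $30,000 × 42,185/44,250 = $386,300.

$386,300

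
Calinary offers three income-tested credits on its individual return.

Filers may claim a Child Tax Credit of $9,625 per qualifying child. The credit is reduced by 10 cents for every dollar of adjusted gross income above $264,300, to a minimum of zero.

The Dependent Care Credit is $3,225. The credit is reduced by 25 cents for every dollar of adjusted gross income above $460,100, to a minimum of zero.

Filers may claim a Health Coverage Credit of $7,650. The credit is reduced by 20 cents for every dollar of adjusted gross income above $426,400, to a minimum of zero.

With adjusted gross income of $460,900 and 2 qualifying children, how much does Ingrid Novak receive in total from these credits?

$3,775

Child Tax Credit: base = 2 × $9,625 = $19,250. 10% of the $196,600 excess over $264,300 is $19,660 ≥ base, so the credit is $0.
Dependent Care Credit: 25% of the $800 excess over $460,100 is $200; credit = $3,225 − $200 = $3,025.
Health Coverage Credit: 20% of the $34,500 excess over $426,400 is $6,900; credit = $7,650 − $6,900 = $750.
Total: $0 + $3,025 + $750 = $3,775.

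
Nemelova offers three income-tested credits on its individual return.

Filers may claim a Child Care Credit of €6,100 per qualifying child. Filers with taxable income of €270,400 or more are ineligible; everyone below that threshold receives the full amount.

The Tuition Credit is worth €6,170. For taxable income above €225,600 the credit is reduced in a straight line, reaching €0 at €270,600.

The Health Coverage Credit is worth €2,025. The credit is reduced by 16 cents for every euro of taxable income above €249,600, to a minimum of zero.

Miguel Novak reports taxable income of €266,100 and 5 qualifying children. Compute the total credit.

€31,117

Child Care Credit: base = 5 × €6,100 = €30,500. €266,100 is below the €270,400 cutoff, so the full €30,500 applies.
Tuition Credit: €266,100 is €40,500 into a €45,000 phase-out range, leaving 4,500/45,000 of the credit: €6,170 × 4,500/45,000 = €617.
Health Coverage Credit: 16% of the €16,500 excess over €249,600 is €2,640 ≥ base, so the credit is €0.
Total: €30,500 + €617 + €0 = €31,117.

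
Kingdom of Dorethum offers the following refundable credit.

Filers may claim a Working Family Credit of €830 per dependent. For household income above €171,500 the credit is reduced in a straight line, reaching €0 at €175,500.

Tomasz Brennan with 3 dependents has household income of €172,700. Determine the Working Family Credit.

Working Family Credit: base = 3 × €830 = €2,490. €172,700 is €1,200 into a €4,000 phase-out range, leaving 2,800/4,000 of the credit: €2,490 × 2,800/4,000 = €1,743.

€1,743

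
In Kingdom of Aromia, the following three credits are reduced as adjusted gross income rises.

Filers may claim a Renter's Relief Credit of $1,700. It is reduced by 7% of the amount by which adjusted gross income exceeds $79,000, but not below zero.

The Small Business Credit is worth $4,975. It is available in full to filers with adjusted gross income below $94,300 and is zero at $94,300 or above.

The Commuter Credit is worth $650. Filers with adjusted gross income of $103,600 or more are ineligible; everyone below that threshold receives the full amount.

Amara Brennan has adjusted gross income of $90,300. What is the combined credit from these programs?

$6,534

Renter's Relief Credit: 7% of the $11,300 excess over $79,000 is $791; credit = $1,700 − $791 = $909.
Small Business Credit: $90,300 is below the $94,300 cutoff, so the full $4,975 applies.
Commuter Credit: $90,300 is below the $103,600 cutoff, so the full $650 applies.
Total: $909 + $4,975 + $650 = $6,534.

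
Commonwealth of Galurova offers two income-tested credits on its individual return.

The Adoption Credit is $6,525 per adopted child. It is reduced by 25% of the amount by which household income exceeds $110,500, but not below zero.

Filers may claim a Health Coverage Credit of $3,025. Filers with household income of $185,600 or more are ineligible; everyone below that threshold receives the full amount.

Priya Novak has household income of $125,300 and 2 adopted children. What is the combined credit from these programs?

Adoption Credit: base = 2 × $6,525 = $13,050. 25% of the $14,800 excess over $110,500 is $3,700; credit = $13,050 − $3,700 = $9,350.
Health Coverage Credit: $125,300 is below the $185,600 cutoff, so the full $3,025 applies.
Total: $9,350 + $3,025 = $12,375.

$12,375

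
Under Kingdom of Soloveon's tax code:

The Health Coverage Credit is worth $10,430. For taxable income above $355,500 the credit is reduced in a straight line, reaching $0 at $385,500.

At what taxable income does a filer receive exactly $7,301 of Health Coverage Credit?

$7,301 is 7,301/10,430 of the full $10,430, so 3,129/10,430 of the $30,000 range has been used: income = $355,500 + $30,000 × 3,129/10,430 = $364,500.

$364,500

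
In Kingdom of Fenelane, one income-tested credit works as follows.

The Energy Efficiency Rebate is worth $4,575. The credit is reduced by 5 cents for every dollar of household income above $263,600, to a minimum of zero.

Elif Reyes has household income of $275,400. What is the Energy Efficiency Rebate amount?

$3,985

Energy Efficiency Rebate: 5% of the $11,800 excess over $263,600 is $590; credit = $4,575 − $590 = $3,985.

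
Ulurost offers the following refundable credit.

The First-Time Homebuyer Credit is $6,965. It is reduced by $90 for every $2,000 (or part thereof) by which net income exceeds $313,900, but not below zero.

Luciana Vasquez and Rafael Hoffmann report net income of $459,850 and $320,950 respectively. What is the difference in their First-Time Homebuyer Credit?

Luciana ($459,850): First-Time Homebuyer Credit: income exceeds $313,900 by $145,950, which is 73 full-or-partial $2,000 increments; reduction = 73 × $90 = $6,570, leaving $395.
Rafael ($320,950): First-Time Homebuyer Credit: income exceeds $313,900 by $7,050, which is 4 full-or-partial $2,000 increments; reduction = 4 × $90 = $360, leaving $6,605.
Difference: |$395 − $6,605| = $6,210.

$6,210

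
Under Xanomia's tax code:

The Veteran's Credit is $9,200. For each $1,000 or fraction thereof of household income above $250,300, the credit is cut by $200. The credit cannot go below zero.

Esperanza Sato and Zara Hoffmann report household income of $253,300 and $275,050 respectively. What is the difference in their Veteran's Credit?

Esperanza ($253,300): Veteran's Credit: income exceeds $250,300 by $3,000, which is 3 full-or-partial $1,000 increments; reduction = 3 × $200 = $600, leaving $8,600.
Zara ($275,050): Veteran's Credit: income exceeds $250,300 by $24,750, which is 25 full-or-partial $1,000 increments; reduction = 25 × $200 = $5,000, leaving $4,200.
Difference: |$8,600 − $4,200| = $4,400.

$4,400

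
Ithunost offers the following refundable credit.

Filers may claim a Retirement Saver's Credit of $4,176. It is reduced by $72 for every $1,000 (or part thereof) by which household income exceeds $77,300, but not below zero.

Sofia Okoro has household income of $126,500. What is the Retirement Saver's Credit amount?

Retirement Saver's Credit: income exceeds $77,300 by $49,200, which is 50 full-or-partial $1,000 increments; reduction = 50 × $72 = $3,600, leaving $576.

$576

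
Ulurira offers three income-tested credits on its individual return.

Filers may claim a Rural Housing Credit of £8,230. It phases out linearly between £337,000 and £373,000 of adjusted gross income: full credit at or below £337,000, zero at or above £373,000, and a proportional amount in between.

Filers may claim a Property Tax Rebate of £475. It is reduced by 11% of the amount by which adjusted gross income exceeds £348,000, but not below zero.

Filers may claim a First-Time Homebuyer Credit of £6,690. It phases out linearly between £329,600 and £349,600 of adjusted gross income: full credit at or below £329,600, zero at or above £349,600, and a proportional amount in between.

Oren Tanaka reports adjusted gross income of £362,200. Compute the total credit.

Rural Housing Credit: £362,200 is £25,200 into a £36,000 phase-out range, leaving 10,800/36,000 of the credit: £8,230 × 10,800/36,000 = £2,469.
Property Tax Rebate: 11% of the £14,200 excess over £348,000 is £1,562 ≥ base, so the credit is £0.
First-Time Homebuyer Credit: £362,200 is at or above £349,600, so the credit is £0.
Total: £2,469 + £0 + £0 = £2,469.

£2,469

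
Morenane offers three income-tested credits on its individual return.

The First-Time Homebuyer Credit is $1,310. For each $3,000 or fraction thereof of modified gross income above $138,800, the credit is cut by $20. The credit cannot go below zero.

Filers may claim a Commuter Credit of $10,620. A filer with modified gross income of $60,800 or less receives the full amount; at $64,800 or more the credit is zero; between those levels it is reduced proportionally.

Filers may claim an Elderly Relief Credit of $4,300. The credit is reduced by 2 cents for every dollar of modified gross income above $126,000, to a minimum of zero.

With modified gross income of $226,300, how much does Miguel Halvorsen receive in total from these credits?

First-Time Homebuyer Credit: income exceeds $138,800 by $87,500, which is 30 full-or-partial $3,000 increments; reduction = 30 × $20 = $600, leaving $710.
Commuter Credit: $226,300 is at or above $64,800, so the credit is $0.
Elderly Relief Credit: 2% of the $100,300 excess over $126,000 is $2,006; credit = $4,300 − $2,006 = $2,294.
Total: $710 + $0 + $2,294 = $3,004.

$3,004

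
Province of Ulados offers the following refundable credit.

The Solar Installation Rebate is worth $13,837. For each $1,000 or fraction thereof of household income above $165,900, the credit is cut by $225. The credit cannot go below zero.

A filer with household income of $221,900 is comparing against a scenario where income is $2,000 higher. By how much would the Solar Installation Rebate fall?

$450

At $221,900 — income exceeds $165,900 by $56,000, which is 56 full-or-partial $1,000 increments; reduction = 56 × $225 = $12,600, leaving $1,237.
At $223,900 — income exceeds $165,900 by $58,000, which is 58 full-or-partial $1,000 increments; reduction = 58 × $225 = $13,050, leaving $787.
Lost: $1,237 − $787 = $450.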